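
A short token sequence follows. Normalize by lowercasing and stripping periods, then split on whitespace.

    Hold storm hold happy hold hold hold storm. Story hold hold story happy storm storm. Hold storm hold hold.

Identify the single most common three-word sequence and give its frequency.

Trigram frequencies (highest first):
  hold storm hold: 2
  storm hold happy: 1
  hold happy hold: 1
  happy hold hold: 1
  hold hold hold: 1
  hold hold storm: 1
  … (10 more, each ≤ 1)

"hold storm hold", 2 times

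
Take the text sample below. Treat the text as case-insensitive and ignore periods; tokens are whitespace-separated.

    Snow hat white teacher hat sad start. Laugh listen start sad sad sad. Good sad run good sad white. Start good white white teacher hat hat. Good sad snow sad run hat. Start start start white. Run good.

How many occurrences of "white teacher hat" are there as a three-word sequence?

Scanning the 36 overlapping trigram windows for "white teacher hat":
  position 3–5: white teacher hat
  position 23–25: white teacher hat

2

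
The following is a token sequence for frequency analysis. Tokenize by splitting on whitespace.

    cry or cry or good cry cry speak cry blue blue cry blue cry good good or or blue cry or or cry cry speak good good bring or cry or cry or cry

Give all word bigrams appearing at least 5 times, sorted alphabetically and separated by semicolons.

Bigram counts meeting the condition (at least 5 times):
  cry or: 5
  or cry: 5

cry or; or cry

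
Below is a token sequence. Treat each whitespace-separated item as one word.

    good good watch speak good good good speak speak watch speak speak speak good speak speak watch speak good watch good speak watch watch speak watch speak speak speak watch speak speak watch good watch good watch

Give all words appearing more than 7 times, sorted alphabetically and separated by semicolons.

good; speak; watch

Unigram counts meeting the condition (more than 7 times):
  good: 10
  speak: 16
  watch: 11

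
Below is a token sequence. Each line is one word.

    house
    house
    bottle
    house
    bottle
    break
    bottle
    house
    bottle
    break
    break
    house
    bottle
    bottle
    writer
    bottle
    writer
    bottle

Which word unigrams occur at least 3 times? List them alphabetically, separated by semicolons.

Unigram counts meeting the condition (at least 3 times):
  bottle: 8
  break: 3
  house: 5

bottle; break; house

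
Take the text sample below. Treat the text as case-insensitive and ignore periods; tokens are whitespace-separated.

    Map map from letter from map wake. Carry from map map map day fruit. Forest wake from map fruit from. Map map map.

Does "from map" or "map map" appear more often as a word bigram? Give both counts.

"map map" (5 vs 4)

"from map": 4 occurrences
"map map": 5 occurrences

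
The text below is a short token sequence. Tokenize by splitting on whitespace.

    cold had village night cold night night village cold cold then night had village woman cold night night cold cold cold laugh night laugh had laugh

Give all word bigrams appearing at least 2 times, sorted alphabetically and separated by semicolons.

cold cold; cold night; had village; night cold; night night

Bigram counts meeting the condition (at least 2 times):
  cold cold: 3
  cold night: 2
  had village: 2
  night cold: 2
  night night: 2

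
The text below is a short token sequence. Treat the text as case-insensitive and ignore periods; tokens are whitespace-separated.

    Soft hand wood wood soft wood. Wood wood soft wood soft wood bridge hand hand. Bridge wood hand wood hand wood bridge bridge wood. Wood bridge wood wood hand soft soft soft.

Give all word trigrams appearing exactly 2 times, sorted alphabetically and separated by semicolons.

bridge wood wood; wood hand wood; wood wood soft

Trigram counts meeting the condition (exactly 2 times):
  bridge wood wood: 2
  wood hand wood: 2
  wood wood soft: 2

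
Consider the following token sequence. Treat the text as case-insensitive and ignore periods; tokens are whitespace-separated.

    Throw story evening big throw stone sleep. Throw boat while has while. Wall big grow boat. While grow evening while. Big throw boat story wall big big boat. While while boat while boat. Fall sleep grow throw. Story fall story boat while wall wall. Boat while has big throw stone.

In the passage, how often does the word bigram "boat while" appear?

Scanning the 49 overlapping bigram windows for "boat while":
  position 9–10: boat while
  position 16–17: boat while
  position 28–29: boat while
  position 31–32: boat while
  position 41–42: boat while
  position 45–46: boat while

6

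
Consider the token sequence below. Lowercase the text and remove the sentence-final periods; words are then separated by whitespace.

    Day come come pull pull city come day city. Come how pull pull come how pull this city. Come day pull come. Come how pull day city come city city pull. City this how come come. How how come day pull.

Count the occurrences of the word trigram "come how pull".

Scanning the 39 overlapping trigram windows for "come how pull":
  position 10–12: come how pull
  position 14–16: come how pull
  position 23–25: come how pull

3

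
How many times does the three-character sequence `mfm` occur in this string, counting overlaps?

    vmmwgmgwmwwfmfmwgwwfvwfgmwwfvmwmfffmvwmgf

1

Sliding a length-3 window over the 41 characters (39 positions):
  position 13–15: mfm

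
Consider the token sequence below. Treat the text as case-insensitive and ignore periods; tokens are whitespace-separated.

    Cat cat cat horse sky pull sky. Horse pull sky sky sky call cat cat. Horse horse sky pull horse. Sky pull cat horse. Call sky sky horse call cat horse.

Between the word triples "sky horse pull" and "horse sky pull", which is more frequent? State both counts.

"horse sky pull" (3 vs 1)

"sky horse pull": 1 occurrence
"horse sky pull": 3 occurrences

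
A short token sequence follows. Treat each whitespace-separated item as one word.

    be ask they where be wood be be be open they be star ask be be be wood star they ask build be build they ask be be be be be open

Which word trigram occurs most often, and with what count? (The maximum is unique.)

"be be be", 5 times

Trigram frequencies (highest first):
  be be be: 5
  be be open: 2
  ask be be: 2
  be ask they: 1
  ask they where: 1
  they where be: 1
  … (18 more, each ≤ 1)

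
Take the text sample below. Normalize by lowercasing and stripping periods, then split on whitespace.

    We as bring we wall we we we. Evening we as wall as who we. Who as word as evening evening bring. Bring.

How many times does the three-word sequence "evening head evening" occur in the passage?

Scanning the 21 overlapping trigram windows for "evening head evening":
  (none found)

0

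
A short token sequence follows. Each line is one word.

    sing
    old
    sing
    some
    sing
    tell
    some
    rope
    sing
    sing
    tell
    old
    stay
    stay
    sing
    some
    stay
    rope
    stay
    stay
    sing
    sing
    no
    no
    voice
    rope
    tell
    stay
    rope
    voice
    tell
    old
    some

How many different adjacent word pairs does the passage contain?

33 tokens → 32 bigram windows in total.
Repeated bigrams (each contributes count−1 duplicates):
  sing sing: 2
  sing some: 2
  sing tell: 2
  stay rope: 2
  stay sing: 2
  stay stay: 2
  tell old: 2
7 duplicate windows → 32 − 7 = 25 distinct.

25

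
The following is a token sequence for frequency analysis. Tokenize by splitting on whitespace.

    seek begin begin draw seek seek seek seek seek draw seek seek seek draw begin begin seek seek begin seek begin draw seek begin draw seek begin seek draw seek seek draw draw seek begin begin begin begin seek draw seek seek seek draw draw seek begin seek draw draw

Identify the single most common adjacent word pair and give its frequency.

"seek seek", 10 times

Bigram frequencies (highest first):
  seek seek: 10
  draw seek: 8
  seek begin: 7
  seek draw: 7
  begin begin: 5
  begin seek: 5
  … (3 more, each ≤ 3)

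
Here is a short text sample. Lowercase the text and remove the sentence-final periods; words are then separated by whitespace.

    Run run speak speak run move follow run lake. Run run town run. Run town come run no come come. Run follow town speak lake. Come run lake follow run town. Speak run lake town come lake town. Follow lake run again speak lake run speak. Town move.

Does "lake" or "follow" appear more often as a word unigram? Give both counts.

"lake" (7 vs 4)

"lake": 7 occurrences
"follow": 4 occurrences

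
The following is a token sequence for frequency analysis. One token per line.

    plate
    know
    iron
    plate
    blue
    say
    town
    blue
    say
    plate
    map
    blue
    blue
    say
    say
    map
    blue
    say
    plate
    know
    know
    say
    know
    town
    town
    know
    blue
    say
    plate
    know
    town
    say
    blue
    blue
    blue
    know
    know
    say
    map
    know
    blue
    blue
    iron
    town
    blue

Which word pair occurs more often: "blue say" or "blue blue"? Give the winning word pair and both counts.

"blue say" (5 vs 4)

"blue say": 5 occurrences
"blue blue": 4 occurrences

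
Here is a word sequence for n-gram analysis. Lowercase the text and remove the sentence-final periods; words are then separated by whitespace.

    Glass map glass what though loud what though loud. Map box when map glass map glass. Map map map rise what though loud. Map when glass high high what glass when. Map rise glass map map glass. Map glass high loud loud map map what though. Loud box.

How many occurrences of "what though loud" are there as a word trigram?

Scanning the 46 overlapping trigram windows for "what though loud":
  position 4–6: what though loud
  position 7–9: what though loud
  position 21–23: what though loud
  position 45–47: what though loud

4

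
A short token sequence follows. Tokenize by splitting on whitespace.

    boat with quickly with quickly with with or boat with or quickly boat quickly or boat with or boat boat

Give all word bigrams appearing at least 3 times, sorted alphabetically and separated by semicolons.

boat with; or boat; with or

Bigram counts meeting the condition (at least 3 times):
  boat with: 3
  or boat: 3
  with or: 3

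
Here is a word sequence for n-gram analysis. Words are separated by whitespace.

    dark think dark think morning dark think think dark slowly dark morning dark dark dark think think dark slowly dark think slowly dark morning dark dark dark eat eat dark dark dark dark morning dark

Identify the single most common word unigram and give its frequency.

Unigram frequencies (highest first):
  dark: 19
  think: 7
  morning: 4
  slowly: 3
  eat: 2

"dark", 19 times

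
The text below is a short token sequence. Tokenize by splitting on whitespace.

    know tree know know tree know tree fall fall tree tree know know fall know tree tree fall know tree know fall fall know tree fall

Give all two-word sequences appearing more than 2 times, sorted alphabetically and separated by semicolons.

Bigram counts meeting the condition (more than 2 times):
  fall know: 3
  know tree: 6
  tree fall: 3
  tree know: 4

fall know; know tree; tree fall; tree know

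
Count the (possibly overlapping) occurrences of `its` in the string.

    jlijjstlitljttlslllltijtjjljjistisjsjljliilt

Sliding a length-3 window over the 44 characters (42 positions):
  (no match at any position)

0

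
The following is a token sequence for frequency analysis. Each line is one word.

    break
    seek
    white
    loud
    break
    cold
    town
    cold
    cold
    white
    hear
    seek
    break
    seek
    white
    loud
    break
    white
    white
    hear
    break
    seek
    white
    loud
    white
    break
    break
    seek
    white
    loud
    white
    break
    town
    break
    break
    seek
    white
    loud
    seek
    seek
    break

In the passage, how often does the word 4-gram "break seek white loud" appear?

5

Scanning the 38 overlapping 4-gram windows for "break seek white loud":
  position 1–4: break seek white loud
  position 13–16: break seek white loud
  position 21–24: break seek white loud
  position 27–30: break seek white loud
  position 35–38: break seek white loud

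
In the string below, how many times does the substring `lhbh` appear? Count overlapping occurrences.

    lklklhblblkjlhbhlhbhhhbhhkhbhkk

2

Sliding a length-4 window over the 31 characters (28 positions):
  position 13–16: lhbh
  position 17–20: lhbh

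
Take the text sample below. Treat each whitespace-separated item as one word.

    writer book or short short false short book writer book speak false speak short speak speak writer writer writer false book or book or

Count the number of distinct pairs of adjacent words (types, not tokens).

19

24 tokens → 23 bigram windows in total.
Repeated bigrams (each contributes count−1 duplicates):
  book or: 3
  writer book: 2
  writer writer: 2
4 duplicate windows → 23 − 4 = 19 distinct.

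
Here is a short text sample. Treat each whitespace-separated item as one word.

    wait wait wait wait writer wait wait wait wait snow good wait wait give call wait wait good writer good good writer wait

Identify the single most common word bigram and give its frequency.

"wait wait", 8 times

Bigram frequencies (highest first):
  wait wait: 8
  writer wait: 2
  good writer: 2
  wait writer: 1
  wait snow: 1
  snow good: 1
  … (7 more, each ≤ 1)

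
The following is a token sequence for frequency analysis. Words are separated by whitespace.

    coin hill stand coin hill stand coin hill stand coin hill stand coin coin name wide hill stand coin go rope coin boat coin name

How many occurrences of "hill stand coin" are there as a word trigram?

5

Scanning the 23 overlapping trigram windows for "hill stand coin":
  position 2–4: hill stand coin
  position 5–7: hill stand coin
  position 8–10: hill stand coin
  position 11–13: hill stand coin
  position 17–19: hill stand coin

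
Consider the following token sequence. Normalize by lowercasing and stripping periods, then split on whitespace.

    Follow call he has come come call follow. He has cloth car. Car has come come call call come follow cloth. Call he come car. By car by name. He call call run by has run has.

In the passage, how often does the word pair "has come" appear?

Scanning the 36 overlapping bigram windows for "has come":
  position 4–5: has come
  position 14–15: has come

2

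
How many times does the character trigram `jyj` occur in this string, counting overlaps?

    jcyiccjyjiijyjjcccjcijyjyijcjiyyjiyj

Sliding a length-3 window over the 36 characters (34 positions):
  position 7–9: jyj
  position 12–14: jyj
  position 22–24: jyj

3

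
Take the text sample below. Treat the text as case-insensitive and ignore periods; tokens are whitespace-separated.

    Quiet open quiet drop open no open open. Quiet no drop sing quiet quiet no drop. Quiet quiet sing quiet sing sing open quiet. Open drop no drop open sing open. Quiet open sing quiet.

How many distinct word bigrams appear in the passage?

19

35 tokens → 34 bigram windows in total.
Repeated bigrams (each contributes count−1 duplicates):
  open quiet: 4
  no drop: 3
  quiet open: 3
  sing quiet: 3
  drop open: 2
  open sing: 2
  quiet no: 2
  quiet quiet: 2
  … (2 more repeated)
15 duplicate windows → 34 − 15 = 19 distinct.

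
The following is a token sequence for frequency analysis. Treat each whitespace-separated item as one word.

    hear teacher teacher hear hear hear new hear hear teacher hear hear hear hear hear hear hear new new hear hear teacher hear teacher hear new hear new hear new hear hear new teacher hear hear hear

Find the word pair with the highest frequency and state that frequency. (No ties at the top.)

Bigram frequencies (highest first):
  hear hear: 13
  hear new: 6
  teacher hear: 5
  new hear: 5
  hear teacher: 4
  teacher teacher: 1
  … (2 more, each ≤ 1)

"hear hear", 13 times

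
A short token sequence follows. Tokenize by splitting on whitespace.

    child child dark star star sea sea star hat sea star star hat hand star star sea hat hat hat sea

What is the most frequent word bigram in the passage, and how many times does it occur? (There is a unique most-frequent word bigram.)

"star star", 3 times

Bigram frequencies (highest first):
  star star: 3
  star sea: 2
  sea star: 2
  star hat: 2
  hat sea: 2
  hat hat: 2
  … (7 more, each ≤ 1)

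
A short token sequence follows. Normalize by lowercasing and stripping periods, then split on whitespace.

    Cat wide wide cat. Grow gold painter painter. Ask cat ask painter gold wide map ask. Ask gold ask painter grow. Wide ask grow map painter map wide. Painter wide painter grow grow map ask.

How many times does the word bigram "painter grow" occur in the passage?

2

Scanning the 34 overlapping bigram windows for "painter grow":
  position 20–21: painter grow
  position 31–32: painter grow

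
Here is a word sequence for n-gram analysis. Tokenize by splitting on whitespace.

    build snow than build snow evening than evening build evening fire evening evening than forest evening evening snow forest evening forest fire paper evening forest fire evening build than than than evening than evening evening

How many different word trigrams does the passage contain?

35 tokens → 33 trigram windows in total.
Repeated trigrams (each contributes count−1 duplicates):
  evening forest fire: 2
  evening than evening: 2
2 duplicate windows → 33 − 2 = 31 distinct.

31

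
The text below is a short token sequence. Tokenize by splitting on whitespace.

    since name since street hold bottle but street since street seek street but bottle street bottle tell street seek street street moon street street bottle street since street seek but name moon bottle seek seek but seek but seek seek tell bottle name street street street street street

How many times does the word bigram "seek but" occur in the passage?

3

Scanning the 47 overlapping bigram windows for "seek but":
  position 29–30: seek but
  position 35–36: seek but
  position 37–38: seek but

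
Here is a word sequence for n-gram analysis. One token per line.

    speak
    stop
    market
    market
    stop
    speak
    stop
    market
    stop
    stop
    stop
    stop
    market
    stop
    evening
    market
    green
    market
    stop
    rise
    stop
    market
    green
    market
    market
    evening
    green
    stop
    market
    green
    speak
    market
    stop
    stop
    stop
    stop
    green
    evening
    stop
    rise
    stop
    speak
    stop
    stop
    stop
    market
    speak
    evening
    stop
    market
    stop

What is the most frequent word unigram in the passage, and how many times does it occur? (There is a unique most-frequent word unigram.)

Unigram frequencies (highest first):
  stop: 22
  market: 13
  speak: 5
  green: 5
  evening: 4
  rise: 2

"stop", 22 times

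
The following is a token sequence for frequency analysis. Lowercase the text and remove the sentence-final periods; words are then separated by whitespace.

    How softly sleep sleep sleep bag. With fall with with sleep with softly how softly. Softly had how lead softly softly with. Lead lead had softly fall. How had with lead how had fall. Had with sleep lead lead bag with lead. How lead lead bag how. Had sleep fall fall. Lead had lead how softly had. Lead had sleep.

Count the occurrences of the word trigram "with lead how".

2

Scanning the 58 overlapping trigram windows for "with lead how":
  position 30–32: with lead how
  position 41–43: with lead how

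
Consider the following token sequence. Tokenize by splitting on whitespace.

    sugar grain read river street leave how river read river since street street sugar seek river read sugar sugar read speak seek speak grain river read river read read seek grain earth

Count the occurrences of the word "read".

7

Scanning the 32 tokens for "read":
  position 3: read
  position 9: read
  position 17: read
  position 20: read
  position 26: read
  position 28: read
  position 29: read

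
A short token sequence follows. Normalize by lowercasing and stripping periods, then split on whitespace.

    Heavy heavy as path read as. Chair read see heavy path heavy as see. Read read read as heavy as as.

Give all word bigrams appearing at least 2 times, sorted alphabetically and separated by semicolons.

heavy as; read as; read read

Bigram counts meeting the condition (at least 2 times):
  heavy as: 3
  read as: 2
  read read: 2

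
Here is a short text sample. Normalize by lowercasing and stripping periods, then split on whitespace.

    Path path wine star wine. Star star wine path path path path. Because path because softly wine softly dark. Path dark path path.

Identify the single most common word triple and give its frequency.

Trigram frequencies (highest first):
  path path path: 2
  path path wine: 1
  path wine star: 1
  wine star wine: 1
  star wine star: 1
  wine star star: 1
  … (14 more, each ≤ 1)

"path path path", 2 times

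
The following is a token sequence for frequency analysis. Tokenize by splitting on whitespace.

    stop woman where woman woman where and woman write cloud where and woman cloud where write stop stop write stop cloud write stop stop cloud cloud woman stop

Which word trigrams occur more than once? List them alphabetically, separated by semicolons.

Trigram counts meeting the condition (more than once):
  where and woman: 2
  write stop stop: 2

where and woman; write stop stop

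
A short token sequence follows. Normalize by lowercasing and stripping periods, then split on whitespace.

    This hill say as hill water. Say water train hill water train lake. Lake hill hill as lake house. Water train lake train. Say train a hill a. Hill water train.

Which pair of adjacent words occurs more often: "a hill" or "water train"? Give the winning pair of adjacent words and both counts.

"water train" (4 vs 2)

"a hill": 2 occurrences
"water train": 4 occurrences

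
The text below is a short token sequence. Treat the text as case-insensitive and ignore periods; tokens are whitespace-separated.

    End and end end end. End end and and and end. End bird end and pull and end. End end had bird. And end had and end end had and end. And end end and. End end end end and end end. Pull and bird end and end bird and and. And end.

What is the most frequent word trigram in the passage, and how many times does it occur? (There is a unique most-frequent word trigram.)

Trigram frequencies (highest first):
  and end end: 7
  end end end: 6
  end and end: 5
  end end and: 3
  and and and: 2
  and and end: 2
  … (22 more, each ≤ 2)

"and end end", 7 times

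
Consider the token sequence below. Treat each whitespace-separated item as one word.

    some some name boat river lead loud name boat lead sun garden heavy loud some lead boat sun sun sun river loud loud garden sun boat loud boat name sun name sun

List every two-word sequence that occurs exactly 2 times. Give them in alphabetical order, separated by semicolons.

name boat; name sun; sun sun

Bigram counts meeting the condition (exactly 2 times):
  name boat: 2
  name sun: 2
  sun sun: 2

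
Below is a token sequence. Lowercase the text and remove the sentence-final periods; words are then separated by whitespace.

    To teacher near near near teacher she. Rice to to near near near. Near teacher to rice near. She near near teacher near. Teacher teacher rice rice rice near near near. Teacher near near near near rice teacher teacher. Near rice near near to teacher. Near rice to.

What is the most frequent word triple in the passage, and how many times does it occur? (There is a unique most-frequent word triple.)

"near near near", 6 times

Trigram frequencies (highest first):
  near near near: 6
  near near teacher: 4
  to teacher near: 2
  teacher near near: 2
  near teacher near: 2
  rice near near: 2
  … (27 more, each ≤ 2)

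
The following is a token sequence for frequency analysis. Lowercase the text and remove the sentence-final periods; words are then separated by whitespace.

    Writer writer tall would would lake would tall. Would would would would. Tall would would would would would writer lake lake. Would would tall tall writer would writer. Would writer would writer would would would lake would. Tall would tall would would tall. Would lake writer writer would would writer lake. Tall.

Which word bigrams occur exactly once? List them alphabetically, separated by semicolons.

lake lake; lake tall; lake writer; tall tall; tall writer; writer tall

Bigram counts meeting the condition (exactly once):
  lake lake: 1
  lake tall: 1
  lake writer: 1
  tall tall: 1
  tall writer: 1
  writer tall: 1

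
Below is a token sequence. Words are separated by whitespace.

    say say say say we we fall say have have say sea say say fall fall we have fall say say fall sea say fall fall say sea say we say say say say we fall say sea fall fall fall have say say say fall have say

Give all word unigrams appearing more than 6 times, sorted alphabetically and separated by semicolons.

Unigram counts meeting the condition (more than 6 times):
  fall: 12
  say: 22

fall; say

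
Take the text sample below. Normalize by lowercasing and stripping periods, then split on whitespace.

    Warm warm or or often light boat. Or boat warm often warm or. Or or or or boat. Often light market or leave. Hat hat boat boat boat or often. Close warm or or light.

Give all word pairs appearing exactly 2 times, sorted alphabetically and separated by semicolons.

Bigram counts meeting the condition (exactly 2 times):
  boat boat: 2
  boat or: 2
  often light: 2
  or boat: 2
  or often: 2

boat boat; boat or; often light; or boat; or often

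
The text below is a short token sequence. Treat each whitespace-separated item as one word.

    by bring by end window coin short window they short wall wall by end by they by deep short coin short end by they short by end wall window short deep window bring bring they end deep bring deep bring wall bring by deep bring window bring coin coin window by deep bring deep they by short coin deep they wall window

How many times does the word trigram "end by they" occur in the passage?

2

Scanning the 60 overlapping trigram windows for "end by they":
  position 14–16: end by they
  position 22–24: end by they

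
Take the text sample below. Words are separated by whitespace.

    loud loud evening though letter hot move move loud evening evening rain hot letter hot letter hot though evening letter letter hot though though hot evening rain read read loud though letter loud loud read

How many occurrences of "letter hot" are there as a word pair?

Scanning the 34 overlapping bigram windows for "letter hot":
  position 5–6: letter hot
  position 14–15: letter hot
  position 16–17: letter hot
  position 21–22: letter hot

4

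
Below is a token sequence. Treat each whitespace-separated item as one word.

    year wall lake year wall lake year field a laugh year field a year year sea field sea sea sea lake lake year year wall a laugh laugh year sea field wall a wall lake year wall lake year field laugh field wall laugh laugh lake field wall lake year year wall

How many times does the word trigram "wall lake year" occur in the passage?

Scanning the 50 overlapping trigram windows for "wall lake year":
  position 2–4: wall lake year
  position 5–7: wall lake year
  position 34–36: wall lake year
  position 37–39: wall lake year
  position 48–50: wall lake year

5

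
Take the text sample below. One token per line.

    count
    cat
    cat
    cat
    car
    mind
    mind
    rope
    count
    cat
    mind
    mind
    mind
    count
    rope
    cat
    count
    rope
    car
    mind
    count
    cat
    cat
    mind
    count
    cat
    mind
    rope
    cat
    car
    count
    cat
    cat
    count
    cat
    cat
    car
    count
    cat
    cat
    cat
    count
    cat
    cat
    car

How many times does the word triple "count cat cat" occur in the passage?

6

Scanning the 43 overlapping trigram windows for "count cat cat":
  position 1–3: count cat cat
  position 21–23: count cat cat
  position 31–33: count cat cat
  position 34–36: count cat cat
  position 38–40: count cat cat
  position 42–44: count cat cat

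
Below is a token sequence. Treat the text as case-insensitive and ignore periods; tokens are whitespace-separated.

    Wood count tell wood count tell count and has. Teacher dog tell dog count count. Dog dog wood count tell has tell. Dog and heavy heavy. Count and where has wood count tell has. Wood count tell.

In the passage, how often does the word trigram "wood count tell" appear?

5

Scanning the 35 overlapping trigram windows for "wood count tell":
  position 1–3: wood count tell
  position 4–6: wood count tell
  position 18–20: wood count tell
  position 31–33: wood count tell
  position 35–37: wood count tell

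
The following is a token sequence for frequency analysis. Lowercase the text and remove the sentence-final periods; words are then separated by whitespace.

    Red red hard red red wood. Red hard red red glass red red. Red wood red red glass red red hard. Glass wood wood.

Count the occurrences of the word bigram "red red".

7

Scanning the 23 overlapping bigram windows for "red red":
  position 1–2: red red
  position 4–5: red red
  position 9–10: red red
  position 12–13: red red
  position 13–14: red red
  position 16–17: red red
  position 19–20: red red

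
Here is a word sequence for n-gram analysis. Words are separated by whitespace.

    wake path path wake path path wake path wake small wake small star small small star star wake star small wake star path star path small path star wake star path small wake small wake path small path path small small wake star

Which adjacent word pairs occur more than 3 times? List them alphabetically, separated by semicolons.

Bigram counts meeting the condition (more than 3 times):
  path small: 4
  small wake: 5
  wake path: 4
  wake star: 4

path small; small wake; wake path; wake star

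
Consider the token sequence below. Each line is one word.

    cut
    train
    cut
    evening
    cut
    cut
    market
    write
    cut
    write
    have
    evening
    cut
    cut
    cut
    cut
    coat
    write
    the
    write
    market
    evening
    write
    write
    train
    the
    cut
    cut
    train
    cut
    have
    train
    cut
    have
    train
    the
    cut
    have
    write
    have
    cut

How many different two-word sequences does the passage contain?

41 tokens → 40 bigram windows in total.
Repeated bigrams (each contributes count−1 duplicates):
  cut cut: 5
  cut have: 3
  train cut: 3
  cut train: 2
  evening cut: 2
  have train: 2
  the cut: 2
  train the: 2
  … (1 more repeated)
14 duplicate windows → 40 − 14 = 26 distinct.

26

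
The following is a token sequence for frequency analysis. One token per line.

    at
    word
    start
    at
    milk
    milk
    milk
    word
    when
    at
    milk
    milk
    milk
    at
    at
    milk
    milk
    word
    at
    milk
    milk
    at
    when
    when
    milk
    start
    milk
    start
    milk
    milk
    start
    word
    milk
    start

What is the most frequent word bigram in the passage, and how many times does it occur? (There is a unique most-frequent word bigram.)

"milk milk", 7 times

Bigram frequencies (highest first):
  milk milk: 7
  at milk: 4
  milk start: 4
  milk word: 2
  milk at: 2
  start milk: 2
  … (12 more, each ≤ 1)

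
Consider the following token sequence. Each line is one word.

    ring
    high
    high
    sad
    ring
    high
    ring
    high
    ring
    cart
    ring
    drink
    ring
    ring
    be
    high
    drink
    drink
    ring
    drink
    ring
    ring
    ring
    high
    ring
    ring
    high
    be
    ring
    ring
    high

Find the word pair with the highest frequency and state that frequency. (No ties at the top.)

"ring high", 6 times

Bigram frequencies (highest first):
  ring high: 6
  ring ring: 5
  high ring: 3
  drink ring: 3
  ring drink: 2
  high high: 1
  … (10 more, each ≤ 1)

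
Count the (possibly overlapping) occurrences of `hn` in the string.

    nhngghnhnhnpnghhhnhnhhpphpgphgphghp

Sliding a length-2 window over the 35 characters (34 positions):
  position 2–3: hn
  position 6–7: hn
  position 8–9: hn
  position 10–11: hn
  position 17–18: hn
  position 19–20: hn

6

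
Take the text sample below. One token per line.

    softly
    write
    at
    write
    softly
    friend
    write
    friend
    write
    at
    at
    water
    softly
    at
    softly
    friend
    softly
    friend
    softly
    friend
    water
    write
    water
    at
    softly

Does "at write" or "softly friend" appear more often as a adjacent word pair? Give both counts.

"softly friend" (4 vs 1)

"at write": 1 occurrence
"softly friend": 4 occurrences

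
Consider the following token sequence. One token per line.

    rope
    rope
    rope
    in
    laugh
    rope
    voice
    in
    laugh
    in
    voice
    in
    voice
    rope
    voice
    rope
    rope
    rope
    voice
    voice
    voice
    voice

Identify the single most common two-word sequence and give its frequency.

"rope rope", 4 times

Bigram frequencies (highest first):
  rope rope: 4
  rope voice: 3
  voice voice: 3
  in laugh: 2
  voice in: 2
  in voice: 2
  … (4 more, each ≤ 2)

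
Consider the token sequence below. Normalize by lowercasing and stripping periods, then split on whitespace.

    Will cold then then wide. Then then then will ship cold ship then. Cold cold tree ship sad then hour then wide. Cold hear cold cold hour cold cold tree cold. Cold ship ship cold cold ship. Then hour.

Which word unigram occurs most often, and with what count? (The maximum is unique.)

"cold", 13 times

Unigram frequencies (highest first):
  cold: 13
  then: 9
  ship: 6
  hour: 3
  will: 2
  wide: 2
  … (3 more, each ≤ 2)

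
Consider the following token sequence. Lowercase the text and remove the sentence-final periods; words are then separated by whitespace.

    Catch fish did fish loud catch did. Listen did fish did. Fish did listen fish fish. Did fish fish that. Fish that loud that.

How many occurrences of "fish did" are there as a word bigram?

Scanning the 23 overlapping bigram windows for "fish did":
  position 2–3: fish did
  position 10–11: fish did
  position 12–13: fish did
  position 16–17: fish did

4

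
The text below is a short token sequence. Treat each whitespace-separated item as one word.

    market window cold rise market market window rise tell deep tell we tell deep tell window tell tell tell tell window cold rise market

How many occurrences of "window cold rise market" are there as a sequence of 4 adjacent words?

Scanning the 21 overlapping 4-gram windows for "window cold rise market":
  position 2–5: window cold rise market
  position 21–24: window cold rise market

2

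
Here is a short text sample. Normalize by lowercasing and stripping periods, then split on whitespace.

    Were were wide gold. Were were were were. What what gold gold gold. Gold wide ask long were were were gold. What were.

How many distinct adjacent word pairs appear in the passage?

23 tokens → 22 bigram windows in total.
Repeated bigrams (each contributes count−1 duplicates):
  were were: 6
  gold gold: 3
7 duplicate windows → 22 − 7 = 15 distinct.

15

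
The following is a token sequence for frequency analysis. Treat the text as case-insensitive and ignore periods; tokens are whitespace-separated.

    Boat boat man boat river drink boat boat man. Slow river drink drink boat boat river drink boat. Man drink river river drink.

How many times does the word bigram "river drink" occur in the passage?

4

Scanning the 22 overlapping bigram windows for "river drink":
  position 5–6: river drink
  position 11–12: river drink
  position 16–17: river drink
  position 22–23: river drink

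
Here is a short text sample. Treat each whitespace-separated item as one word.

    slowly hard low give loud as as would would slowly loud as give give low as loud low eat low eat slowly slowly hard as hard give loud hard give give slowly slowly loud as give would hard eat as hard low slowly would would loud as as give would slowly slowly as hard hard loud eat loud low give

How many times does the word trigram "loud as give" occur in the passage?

Scanning the 58 overlapping trigram windows for "loud as give":
  position 11–13: loud as give
  position 34–36: loud as give

2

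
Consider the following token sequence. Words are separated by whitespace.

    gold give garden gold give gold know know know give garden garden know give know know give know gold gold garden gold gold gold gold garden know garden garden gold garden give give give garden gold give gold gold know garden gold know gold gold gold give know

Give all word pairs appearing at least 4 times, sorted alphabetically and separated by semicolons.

garden gold; gold give; gold gold

Bigram counts meeting the condition (at least 4 times):
  garden gold: 5
  gold give: 4
  gold gold: 7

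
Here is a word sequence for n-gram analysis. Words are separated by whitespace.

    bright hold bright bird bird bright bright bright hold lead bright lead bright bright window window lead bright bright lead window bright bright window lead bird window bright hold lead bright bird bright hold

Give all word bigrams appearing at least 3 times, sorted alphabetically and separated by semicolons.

bright bright; bright hold; lead bright

Bigram counts meeting the condition (at least 3 times):
  bright bright: 5
  bright hold: 4
  lead bright: 4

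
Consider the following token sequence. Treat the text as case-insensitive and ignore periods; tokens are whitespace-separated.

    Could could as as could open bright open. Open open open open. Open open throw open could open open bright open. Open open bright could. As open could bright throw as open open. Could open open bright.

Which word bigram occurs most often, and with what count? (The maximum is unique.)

"open open", 11 times

Bigram frequencies (highest first):
  open open: 11
  open bright: 4
  could open: 3
  open could: 3
  could as: 2
  bright open: 2
  … (10 more, each ≤ 2)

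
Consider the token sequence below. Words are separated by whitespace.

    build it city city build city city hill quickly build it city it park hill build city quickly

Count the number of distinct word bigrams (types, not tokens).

13

18 tokens → 17 bigram windows in total.
Repeated bigrams (each contributes count−1 duplicates):
  build city: 2
  build it: 2
  city city: 2
  it city: 2
4 duplicate windows → 17 − 4 = 13 distinct.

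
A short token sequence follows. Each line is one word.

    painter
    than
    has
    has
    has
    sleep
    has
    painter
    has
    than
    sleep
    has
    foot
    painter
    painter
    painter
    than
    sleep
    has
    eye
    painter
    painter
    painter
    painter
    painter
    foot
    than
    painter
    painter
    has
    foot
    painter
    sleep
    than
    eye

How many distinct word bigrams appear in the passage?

20

35 tokens → 34 bigram windows in total.
Repeated bigrams (each contributes count−1 duplicates):
  painter painter: 7
  sleep has: 3
  foot painter: 2
  has foot: 2
  has has: 2
  painter has: 2
  painter than: 2
  than sleep: 2
14 duplicate windows → 34 − 14 = 20 distinct.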